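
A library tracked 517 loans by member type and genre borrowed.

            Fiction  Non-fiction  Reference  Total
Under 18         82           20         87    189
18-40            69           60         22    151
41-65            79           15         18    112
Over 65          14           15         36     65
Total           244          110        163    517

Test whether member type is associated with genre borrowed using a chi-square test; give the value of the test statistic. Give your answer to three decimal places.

106.963

Grand total N = 517.
Expected counts (row total × column total / N):
  Under 18, Fiction: 189×244/517 = 89.1992
  Under 18, Non-fiction: 189×110/517 = 40.2128
  Under 18, Reference: 189×163/517 = 59.5880
  18-40, Fiction: 151×244/517 = 71.2650
  18-40, Non-fiction: 151×110/517 = 32.1277
  18-40, Reference: 151×163/517 = 47.6074
  41-65, Fiction: 112×244/517 = 52.8588
  41-65, Non-fiction: 112×110/517 = 23.8298
  41-65, Reference: 112×163/517 = 35.3114
  Over 65, Fiction: 65×244/517 = 30.6770
  Over 65, Non-fiction: 65×110/517 = 13.8298
  Over 65, Reference: 65×163/517 = 20.4932
Contributions (O − E)²/E:
  (82 − 89.1992)²/89.1992 = 0.5810
  (20 − 40.2128)²/40.2128 = 10.1599
  (87 − 59.5880)²/59.5880 = 12.6102
  (69 − 71.2650)²/71.2650 = 0.0720
  (60 − 32.1277)²/32.1277 = 24.1805
  (22 − 47.6074)²/47.6074 = 13.7739
  (79 − 52.8588)²/52.8588 = 12.9281
  (15 − 23.8298)²/23.8298 = 3.2718
  (18 − 35.3114)²/35.3114 = 8.4869
  (14 − 30.6770)²/30.6770 = 9.0662
  (15 − 13.8298)²/13.8298 = 0.0990
  (36 − 20.4932)²/20.4932 = 11.7337
χ² = 0.5810 + 10.1599 + 12.6102 + 0.0720 + 24.1805 + 13.7739 + 12.9281 + 3.2718 + 8.4869 + 9.0662 + 0.0990 + 11.7337 = 106.963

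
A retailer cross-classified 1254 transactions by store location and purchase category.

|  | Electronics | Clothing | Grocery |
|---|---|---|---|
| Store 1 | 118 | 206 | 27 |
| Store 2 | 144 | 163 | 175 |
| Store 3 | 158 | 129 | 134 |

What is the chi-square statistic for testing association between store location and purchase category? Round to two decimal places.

116.76

Row totals: 351, 482, 421. Column totals: 420, 498, 336. Grand total N = 1254.
Expected counts (row total × column total / N):
  Store 1, Electronics: 351×420/1254 = 117.560
  Store 1, Clothing: 351×498/1254 = 139.392
  Store 1, Grocery: 351×336/1254 = 94.048
  Store 2, Electronics: 482×420/1254 = 161.435
  Store 2, Clothing: 482×498/1254 = 191.416
  Store 2, Grocery: 482×336/1254 = 129.148
  Store 3, Electronics: 421×420/1254 = 141.005
  Store 3, Clothing: 421×498/1254 = 167.191
  Store 3, Grocery: 421×336/1254 = 112.804
Contributions (O − E)²/E:
  (118 − 117.560)²/117.560 = 0.0016
  (206 − 139.392)²/139.392 = 31.8284
  (27 − 94.048)²/94.048 = 47.7994
  (144 − 161.435)²/161.435 = 1.8830
  (163 − 191.416)²/191.416 = 4.2184
  (175 − 129.148)²/129.148 = 16.2790
  (158 − 141.005)²/141.005 = 2.0484
  (129 − 167.191)²/167.191 = 8.7239
  (134 − 112.804)²/112.804 = 3.9828
χ² = 0.0016 + 31.8284 + 47.7994 + 1.8830 + 4.2184 + 16.2790 + 2.0484 + 8.7239 + 3.9828 = 116.76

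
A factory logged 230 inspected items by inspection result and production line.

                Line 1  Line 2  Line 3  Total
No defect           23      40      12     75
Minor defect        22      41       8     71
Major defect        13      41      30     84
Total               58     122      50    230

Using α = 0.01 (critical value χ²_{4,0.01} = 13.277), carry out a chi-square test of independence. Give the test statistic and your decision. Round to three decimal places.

Grand total N = 230.
Expected counts (row total × column total / N):
  No defect, Line 1: 75×58/230 = 18.9130
  No defect, Line 2: 75×122/230 = 39.7826
  No defect, Line 3: 75×50/230 = 16.3043
  Minor defect, Line 1: 71×58/230 = 17.9043
  Minor defect, Line 2: 71×122/230 = 37.6609
  Minor defect, Line 3: 71×50/230 = 15.4348
  Major defect, Line 1: 84×58/230 = 21.1826
  Major defect, Line 2: 84×122/230 = 44.5565
  Major defect, Line 3: 84×50/230 = 18.2609
Contributions (O − E)²/E:
  (23 − 18.9130)²/18.9130 = 0.8832
  (40 − 39.7826)²/39.7826 = 0.0012
  (12 − 16.3043)²/16.3043 = 1.1363
  (22 − 17.9043)²/17.9043 = 0.9369
  (41 − 37.6609)²/37.6609 = 0.2961
  (8 − 15.4348)²/15.4348 = 3.5813
  (13 − 21.1826)²/21.1826 = 3.1608
  (41 − 44.5565)²/44.5565 = 0.2839
  (30 − 18.2609)²/18.2609 = 7.5465
χ² = 0.8832 + 0.0012 + 1.1363 + 0.9369 + 0.2961 + 3.5813 + 3.1608 + 0.2839 + 7.5465 = 17.826
df = (3−1)(3−1) = 4. Since 17.826 > 13.277, reject the null hypothesis of independence at α = 0.01.

17.826; reject H₀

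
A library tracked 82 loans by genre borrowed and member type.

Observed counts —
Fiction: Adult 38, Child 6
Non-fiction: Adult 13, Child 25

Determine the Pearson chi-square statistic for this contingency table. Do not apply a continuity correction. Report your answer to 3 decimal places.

Row totals: 44, 38. Column totals: 51, 31. Grand total N = 82.
Expected counts (row total × column total / N):
  Fiction, Adult: 44×51/82 = 27.3659
  Fiction, Child: 44×31/82 = 16.6341
  Non-fiction, Adult: 38×51/82 = 23.6341
  Non-fiction, Child: 38×31/82 = 14.3659
Contributions (O − E)²/E:
  (38 − 27.3659)²/27.3659 = 4.1323
  (6 − 16.6341)²/16.6341 = 6.7983
  (13 − 23.6341)²/23.6341 = 4.7848
  (25 − 14.3659)²/14.3659 = 7.8717
χ² = 4.1323 + 6.7983 + 4.7848 + 7.8717 = 23.587

23.587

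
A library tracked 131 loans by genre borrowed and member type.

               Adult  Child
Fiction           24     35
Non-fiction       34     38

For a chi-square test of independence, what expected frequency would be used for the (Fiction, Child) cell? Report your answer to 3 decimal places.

32.878

Row total (Fiction) = 59; column total (Child) = 73; grand total N = 131.
Expected count = (row total × column total) / N = 59 × 73 / 131 = 32.878.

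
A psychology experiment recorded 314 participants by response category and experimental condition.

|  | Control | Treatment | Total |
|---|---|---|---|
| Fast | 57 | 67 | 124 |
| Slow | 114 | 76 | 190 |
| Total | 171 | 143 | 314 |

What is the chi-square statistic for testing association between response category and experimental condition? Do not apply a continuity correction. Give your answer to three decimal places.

Grand total N = 314.
Expected counts (row total × column total / N):
  Fast, Control: 124×171/314 = 67.5287
  Fast, Treatment: 124×143/314 = 56.4713
  Slow, Control: 190×171/314 = 103.4713
  Slow, Treatment: 190×143/314 = 86.5287
Contributions (O − E)²/E:
  (57 − 67.5287)²/67.5287 = 1.6416
  (67 − 56.4713)²/56.4713 = 1.9630
  (114 − 103.4713)²/103.4713 = 1.0713
  (76 − 86.5287)²/86.5287 = 1.2811
χ² = 1.6416 + 1.9630 + 1.0713 + 1.2811 = 5.957

5.957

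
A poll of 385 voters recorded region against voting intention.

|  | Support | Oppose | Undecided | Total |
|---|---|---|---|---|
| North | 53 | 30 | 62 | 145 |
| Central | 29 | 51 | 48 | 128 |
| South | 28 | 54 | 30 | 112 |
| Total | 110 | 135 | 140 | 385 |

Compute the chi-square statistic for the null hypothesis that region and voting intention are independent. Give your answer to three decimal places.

Grand total N = 385.
Expected counts (row total × column total / N):
  North, Support: 145×110/385 = 41.4286
  North, Oppose: 145×135/385 = 50.8442
  North, Undecided: 145×140/385 = 52.7273
  Central, Support: 128×110/385 = 36.5714
  Central, Oppose: 128×135/385 = 44.8831
  Central, Undecided: 128×140/385 = 46.5455
  South, Support: 112×110/385 = 32.0000
  South, Oppose: 112×135/385 = 39.2727
  South, Undecided: 112×140/385 = 40.7273
Contributions (O − E)²/E:
  (53 − 41.4286)²/41.4286 = 3.2320
  (30 − 50.8442)²/50.8442 = 8.5453
  (62 − 52.7273)²/52.7273 = 1.6307
  (29 − 36.5714)²/36.5714 = 1.5675
  (51 − 44.8831)²/44.8831 = 0.8336
  (48 − 46.5455)²/46.5455 = 0.0455
  (28 − 32.0000)²/32.0000 = 0.5000
  (54 − 39.2727)²/39.2727 = 5.5228
  (30 − 40.7273)²/40.7273 = 2.8255
χ² = 3.2320 + 8.5453 + 1.6307 + 1.5675 + 0.8336 + 0.0455 + 0.5000 + 5.5228 + 2.8255 = 24.703

24.703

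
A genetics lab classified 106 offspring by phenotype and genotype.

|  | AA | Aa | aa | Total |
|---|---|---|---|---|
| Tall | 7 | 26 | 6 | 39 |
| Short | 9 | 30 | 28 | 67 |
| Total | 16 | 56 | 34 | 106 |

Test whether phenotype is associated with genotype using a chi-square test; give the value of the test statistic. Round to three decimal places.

Grand total N = 106.
Expected counts (row total × column total / N):
  Tall, AA: 39×16/106 = 5.8868
  Tall, Aa: 39×56/106 = 20.6038
  Tall, aa: 39×34/106 = 12.5094
  Short, AA: 67×16/106 = 10.1132
  Short, Aa: 67×56/106 = 35.3962
  Short, aa: 67×34/106 = 21.4906
Contributions (O − E)²/E:
  (7 − 5.8868)²/5.8868 = 0.2105
  (26 − 20.6038)²/20.6038 = 1.4133
  (6 − 12.5094)²/12.5094 = 3.3872
  (9 − 10.1132)²/10.1132 = 0.1225
  (30 − 35.3962)²/35.3962 = 0.8227
  (28 − 21.4906)²/21.4906 = 1.9717
χ² = 0.2105 + 1.4133 + 3.3872 + 0.1225 + 0.8227 + 1.9717 = 7.928

7.928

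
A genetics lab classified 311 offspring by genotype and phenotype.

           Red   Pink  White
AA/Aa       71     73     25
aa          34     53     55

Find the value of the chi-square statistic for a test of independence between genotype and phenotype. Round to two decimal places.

25.31

Row totals: 169, 142. Column totals: 105, 126, 80. Grand total N = 311.
Expected counts (row total × column total / N):
  AA/Aa, Red: 169×105/311 = 57.058
  AA/Aa, Pink: 169×126/311 = 68.469
  AA/Aa, White: 169×80/311 = 43.473
  aa, Red: 142×105/311 = 47.942
  aa, Pink: 142×126/311 = 57.531
  aa, White: 142×80/311 = 36.527
Contributions (O − E)²/E:
  (71 − 57.058)²/57.058 = 3.4067
  (73 − 68.469)²/68.469 = 0.2998
  (25 − 43.473)²/43.473 = 7.8497
  (34 − 47.942)²/47.942 = 4.0545
  (53 − 57.531)²/57.531 = 0.3569
  (55 − 36.527)²/36.527 = 9.3425
χ² = 3.4067 + 0.2998 + 7.8497 + 4.0545 + 0.3569 + 9.3425 = 25.31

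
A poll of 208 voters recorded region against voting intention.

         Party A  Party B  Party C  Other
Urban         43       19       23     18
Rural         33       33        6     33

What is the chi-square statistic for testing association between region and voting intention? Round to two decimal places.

Row totals: 103, 105. Column totals: 76, 52, 29, 51. Grand total N = 208.
Expected counts (row total × column total / N):
  Urban, Party A: 103×76/208 = 37.635
  Urban, Party B: 103×52/208 = 25.750
  Urban, Party C: 103×29/208 = 14.361
  Urban, Other: 103×51/208 = 25.255
  Rural, Party A: 105×76/208 = 38.365
  Rural, Party B: 105×52/208 = 26.250
  Rural, Party C: 105×29/208 = 14.639
  Rural, Other: 105×51/208 = 25.745
Contributions (O − E)²/E:
  (43 − 37.635)²/37.635 = 0.7648
  (19 − 25.750)²/25.750 = 1.7694
  (23 − 14.361)²/14.361 = 5.1969
  (18 − 25.255)²/25.255 = 2.0841
  (33 − 38.365)²/38.365 = 0.7502
  (33 − 26.250)²/26.250 = 1.7357
  (6 − 14.639)²/14.639 = 5.0982
  (33 − 25.745)²/25.745 = 2.0445
χ² = 0.7648 + 1.7694 + 5.1969 + 2.0841 + 0.7502 + 1.7357 + 5.0982 + 2.0445 = 19.44

19.44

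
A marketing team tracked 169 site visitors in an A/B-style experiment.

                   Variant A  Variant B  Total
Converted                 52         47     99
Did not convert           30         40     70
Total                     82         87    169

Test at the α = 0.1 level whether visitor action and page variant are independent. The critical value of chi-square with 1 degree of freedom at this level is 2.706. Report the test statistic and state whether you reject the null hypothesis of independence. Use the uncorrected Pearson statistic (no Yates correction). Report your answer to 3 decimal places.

1.535; fail to reject H₀

Grand total N = 169.
Expected counts (row total × column total / N):
  Converted, Variant A: 99×82/169 = 48.0355
  Converted, Variant B: 99×87/169 = 50.9645
  Did not convert, Variant A: 70×82/169 = 33.9645
  Did not convert, Variant B: 70×87/169 = 36.0355
Contributions (O − E)²/E:
  (52 − 48.0355)²/48.0355 = 0.3272
  (47 − 50.9645)²/50.9645 = 0.3084
  (30 − 33.9645)²/33.9645 = 0.4628
  (40 − 36.0355)²/36.0355 = 0.4362
χ² = 0.3272 + 0.3084 + 0.4628 + 0.4362 = 1.535
df = (2−1)(2−1) = 1. Since 1.535 < 2.706, fail to reject the null hypothesis of independence at α = 0.1.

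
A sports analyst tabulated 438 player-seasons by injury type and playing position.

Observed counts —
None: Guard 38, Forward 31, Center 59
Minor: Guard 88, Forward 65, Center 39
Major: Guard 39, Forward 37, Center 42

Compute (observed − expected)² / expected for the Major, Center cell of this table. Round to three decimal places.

Row total (Major) = 118; column total (Center) = 140; N = 438.
Expected count E = 118 × 140 / 438 = 37.7169.
Contribution = (O − E)²/E = (42 − 37.7169)² / 37.7169 = 0.486.

0.486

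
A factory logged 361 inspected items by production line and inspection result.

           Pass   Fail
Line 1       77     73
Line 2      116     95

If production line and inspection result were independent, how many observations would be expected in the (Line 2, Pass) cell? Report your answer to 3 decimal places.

Row total (Line 2) = 211; column total (Pass) = 193; grand total N = 361.
Expected count = (row total × column total) / N = 211 × 193 / 361 = 112.806.

112.806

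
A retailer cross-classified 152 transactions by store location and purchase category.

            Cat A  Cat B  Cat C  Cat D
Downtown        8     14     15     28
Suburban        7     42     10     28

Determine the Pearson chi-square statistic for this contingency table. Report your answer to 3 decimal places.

Row totals: 65, 87. Column totals: 15, 56, 25, 56. Grand total N = 152.
Expected counts (row total × column total / N):
  Downtown, Cat A: 65×15/152 = 6.4145
  Downtown, Cat B: 65×56/152 = 23.9474
  Downtown, Cat C: 65×25/152 = 10.6908
  Downtown, Cat D: 65×56/152 = 23.9474
  Suburban, Cat A: 87×15/152 = 8.5855
  Suburban, Cat B: 87×56/152 = 32.0526
  Suburban, Cat C: 87×25/152 = 14.3092
  Suburban, Cat D: 87×56/152 = 32.0526
Contributions (O − E)²/E:
  (8 − 6.4145)²/6.4145 = 0.3919
  (14 − 23.9474)²/23.9474 = 4.1320
  (15 − 10.6908)²/10.6908 = 1.7369
  (28 − 23.9474)²/23.9474 = 0.6858
  (7 − 8.5855)²/8.5855 = 0.2928
  (42 − 32.0526)²/32.0526 = 3.0871
  (10 − 14.3092)²/14.3092 = 1.2977
  (28 − 32.0526)²/32.0526 = 0.5124
χ² = 0.3919 + 4.1320 + 1.7369 + 0.6858 + 0.2928 + 3.0871 + 1.2977 + 0.5124 = 12.137

12.137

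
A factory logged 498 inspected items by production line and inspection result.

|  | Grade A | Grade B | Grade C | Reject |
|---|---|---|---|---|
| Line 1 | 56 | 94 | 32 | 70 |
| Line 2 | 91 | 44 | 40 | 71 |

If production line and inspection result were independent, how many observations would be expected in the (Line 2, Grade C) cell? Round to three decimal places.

35.566

Row total (Line 2) = 246; column total (Grade C) = 72; grand total N = 498.
Expected count = (row total × column total) / N = 246 × 72 / 498 = 35.566.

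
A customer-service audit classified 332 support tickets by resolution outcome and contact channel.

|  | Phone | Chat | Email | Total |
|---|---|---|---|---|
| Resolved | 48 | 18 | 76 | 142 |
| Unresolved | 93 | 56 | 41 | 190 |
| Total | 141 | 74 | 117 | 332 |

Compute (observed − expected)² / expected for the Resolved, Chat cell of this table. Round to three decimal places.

5.887

Row total (Resolved) = 142; column total (Chat) = 74; N = 332.
Expected count E = 142 × 74 / 332 = 31.6506.
Contribution = (O − E)²/E = (18 − 31.6506)² / 31.6506 = 5.887.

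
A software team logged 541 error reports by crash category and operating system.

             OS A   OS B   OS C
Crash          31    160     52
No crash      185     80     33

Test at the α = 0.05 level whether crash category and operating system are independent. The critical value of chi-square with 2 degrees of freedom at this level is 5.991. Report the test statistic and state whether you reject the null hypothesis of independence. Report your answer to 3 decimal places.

136.530; reject H₀

Row totals: 243, 298. Column totals: 216, 240, 85. Grand total N = 541.
Expected counts (row total × column total / N):
  Crash, OS A: 243×216/541 = 97.02033
  Crash, OS B: 243×240/541 = 107.80037
  Crash, OS C: 243×85/541 = 38.17930
  No crash, OS A: 298×216/541 = 118.97967
  No crash, OS B: 298×240/541 = 132.19963
  No crash, OS C: 298×85/541 = 46.82070
Contributions (O − E)²/E:
  (31 − 97.02033)²/97.02033 = 44.9255
  (160 − 107.80037)²/107.80037 = 25.2764
  (52 − 38.17930)²/38.17930 = 5.0030
  (185 − 118.97967)²/118.97967 = 36.6339
  (80 − 132.19963)²/132.19963 = 20.6113
  (33 − 46.82070)²/46.82070 = 4.0796
χ² = 44.9255 + 25.2764 + 5.0030 + 36.6339 + 20.6113 + 4.0796 = 136.530
df = (2−1)(3−1) = 2. Since 136.530 > 5.991, reject the null hypothesis of independence at α = 0.05.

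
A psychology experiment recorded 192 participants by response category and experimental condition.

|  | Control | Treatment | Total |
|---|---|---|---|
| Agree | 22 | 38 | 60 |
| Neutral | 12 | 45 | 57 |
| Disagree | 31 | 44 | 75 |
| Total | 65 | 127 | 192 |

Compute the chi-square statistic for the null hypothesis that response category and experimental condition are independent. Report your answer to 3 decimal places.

6.257

Grand total N = 192.
Expected counts (row total × column total / N):
  Agree, Control: 60×65/192 = 20.3125
  Agree, Treatment: 60×127/192 = 39.6875
  Neutral, Control: 57×65/192 = 19.2969
  Neutral, Treatment: 57×127/192 = 37.7031
  Disagree, Control: 75×65/192 = 25.3906
  Disagree, Treatment: 75×127/192 = 49.6094
Contributions (O − E)²/E:
  (22 − 20.3125)²/20.3125 = 0.1402
  (38 − 39.6875)²/39.6875 = 0.0718
  (12 − 19.2969)²/19.2969 = 2.7592
  (45 − 37.7031)²/37.7031 = 1.4122
  (31 − 25.3906)²/25.3906 = 1.2393
  (44 − 49.6094)²/49.6094 = 0.6343
χ² = 0.1402 + 0.0718 + 2.7592 + 1.4122 + 1.2393 + 0.6343 = 6.257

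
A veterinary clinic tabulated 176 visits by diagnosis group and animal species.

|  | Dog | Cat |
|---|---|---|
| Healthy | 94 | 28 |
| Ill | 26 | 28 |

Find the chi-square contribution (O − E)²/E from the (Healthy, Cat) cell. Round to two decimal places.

Row total (Healthy) = 122; column total (Cat) = 56; N = 176.
Expected count E = 122 × 56 / 176 = 38.818.
Contribution = (O − E)²/E = (28 − 38.818)² / 38.818 = 3.01.

3.01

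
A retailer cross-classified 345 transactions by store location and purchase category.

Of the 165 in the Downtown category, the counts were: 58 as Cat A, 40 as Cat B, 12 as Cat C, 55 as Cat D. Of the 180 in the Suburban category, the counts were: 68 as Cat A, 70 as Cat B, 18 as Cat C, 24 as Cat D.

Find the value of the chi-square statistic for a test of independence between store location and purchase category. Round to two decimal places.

21.73

Row totals: 165, 180. Column totals: 126, 110, 30, 79. Grand total N = 345.
Expected counts (row total × column total / N):
  Downtown, Cat A: 165×126/345 = 60.261
  Downtown, Cat B: 165×110/345 = 52.609
  Downtown, Cat C: 165×30/345 = 14.348
  Downtown, Cat D: 165×79/345 = 37.783
  Suburban, Cat A: 180×126/345 = 65.739
  Suburban, Cat B: 180×110/345 = 57.391
  Suburban, Cat C: 180×30/345 = 15.652
  Suburban, Cat D: 180×79/345 = 41.217
Contributions (O − E)²/E:
  (58 − 60.261)²/60.261 = 0.0848
  (40 − 52.609)²/52.609 = 3.0220
  (12 − 14.348)²/14.348 = 0.3842
  (55 − 37.783)²/37.783 = 7.8455
  (68 − 65.739)²/65.739 = 0.0778
  (70 − 57.391)²/57.391 = 2.7702
  (18 − 15.652)²/15.652 = 0.3522
  (24 − 41.217)²/41.217 = 7.1918
χ² = 0.0848 + 3.0220 + 0.3842 + 7.8455 + 0.0778 + 2.7702 + 0.3522 + 7.1918 = 21.73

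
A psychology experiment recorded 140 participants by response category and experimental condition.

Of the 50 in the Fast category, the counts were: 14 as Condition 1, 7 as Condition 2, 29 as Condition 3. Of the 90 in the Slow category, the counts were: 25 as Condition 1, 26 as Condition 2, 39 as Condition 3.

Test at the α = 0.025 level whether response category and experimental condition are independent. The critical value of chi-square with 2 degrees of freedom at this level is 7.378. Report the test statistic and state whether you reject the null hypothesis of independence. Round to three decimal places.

Row totals: 50, 90. Column totals: 39, 33, 68. Grand total N = 140.
Expected counts (row total × column total / N):
  Fast, Condition 1: 50×39/140 = 13.9286
  Fast, Condition 2: 50×33/140 = 11.7857
  Fast, Condition 3: 50×68/140 = 24.2857
  Slow, Condition 1: 90×39/140 = 25.0714
  Slow, Condition 2: 90×33/140 = 21.2143
  Slow, Condition 3: 90×68/140 = 43.7143
Contributions (O − E)²/E:
  (14 − 13.9286)²/13.9286 = 0.0004
  (7 − 11.7857)²/11.7857 = 1.9433
  (29 − 24.2857)²/24.2857 = 0.9151
  (25 − 25.0714)²/25.0714 = 0.0002
  (26 − 21.2143)²/21.2143 = 1.0796
  (39 − 43.7143)²/43.7143 = 0.5084
χ² = 0.0004 + 1.9433 + 0.9151 + 0.0002 + 1.0796 + 0.5084 = 4.447
df = (2−1)(3−1) = 2. Since 4.447 < 7.378, fail to reject the null hypothesis of independence at α = 0.025.

4.447; fail to reject H₀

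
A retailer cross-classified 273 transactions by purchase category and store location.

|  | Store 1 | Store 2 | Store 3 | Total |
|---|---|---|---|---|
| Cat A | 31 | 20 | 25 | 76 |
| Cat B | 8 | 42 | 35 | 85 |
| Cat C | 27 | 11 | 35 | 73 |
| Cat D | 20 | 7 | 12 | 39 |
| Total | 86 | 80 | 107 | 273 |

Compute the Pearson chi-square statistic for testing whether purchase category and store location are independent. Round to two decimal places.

Grand total N = 273.
Expected counts (row total × column total / N):
  Cat A, Store 1: 76×86/273 = 23.941
  Cat A, Store 2: 76×80/273 = 22.271
  Cat A, Store 3: 76×107/273 = 29.788
  Cat B, Store 1: 85×86/273 = 26.777
  Cat B, Store 2: 85×80/273 = 24.908
  Cat B, Store 3: 85×107/273 = 33.315
  Cat C, Store 1: 73×86/273 = 22.996
  Cat C, Store 2: 73×80/273 = 21.392
  Cat C, Store 3: 73×107/273 = 28.612
  Cat D, Store 1: 39×86/273 = 12.286
  Cat D, Store 2: 39×80/273 = 11.429
  Cat D, Store 3: 39×107/273 = 15.286
Contributions (O − E)²/E:
  (31 − 23.941)²/23.941 = 2.0813
  (20 − 22.271)²/22.271 = 0.2316
  (25 − 29.788)²/29.788 = 0.7696
  (8 − 26.777)²/26.777 = 13.1671
  (42 − 24.908)²/24.908 = 11.7286
  (35 − 33.315)²/33.315 = 0.0852
  (27 − 22.996)²/22.996 = 0.6972
  (11 − 21.392)²/21.392 = 5.0483
  (35 − 28.612)²/28.612 = 1.4262
  (20 − 12.286)²/12.286 = 4.8434
  (7 − 11.429)²/11.429 = 1.7163
  (12 − 15.286)²/15.286 = 0.7064
χ² = 2.0813 + 0.2316 + 0.7696 + 13.1671 + 11.7286 + 0.0852 + 0.6972 + 5.0483 + 1.4262 + 4.8434 + 1.7163 + 0.7064 = 42.50

42.50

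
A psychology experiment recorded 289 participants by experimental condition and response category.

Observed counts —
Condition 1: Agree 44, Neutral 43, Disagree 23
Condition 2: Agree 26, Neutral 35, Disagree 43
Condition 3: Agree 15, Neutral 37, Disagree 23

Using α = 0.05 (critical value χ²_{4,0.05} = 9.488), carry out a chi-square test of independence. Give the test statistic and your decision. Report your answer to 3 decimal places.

Row totals: 110, 104, 75. Column totals: 85, 115, 89. Grand total N = 289.
Expected counts (row total × column total / N):
  Condition 1, Agree: 110×85/289 = 32.3529
  Condition 1, Neutral: 110×115/289 = 43.7716
  Condition 1, Disagree: 110×89/289 = 33.8754
  Condition 2, Agree: 104×85/289 = 30.5882
  Condition 2, Neutral: 104×115/289 = 41.3841
  Condition 2, Disagree: 104×89/289 = 32.0277
  Condition 3, Agree: 75×85/289 = 22.0588
  Condition 3, Neutral: 75×115/289 = 29.8443
  Condition 3, Disagree: 75×89/289 = 23.0969
Contributions (O − E)²/E:
  (44 − 32.3529)²/32.3529 = 4.1930
  (43 − 43.7716)²/43.7716 = 0.0136
  (23 − 33.8754)²/33.8754 = 3.4915
  (26 − 30.5882)²/30.5882 = 0.6882
  (35 − 41.3841)²/41.3841 = 0.9848
  (43 − 32.0277)²/32.0277 = 3.7590
  (15 − 22.0588)²/22.0588 = 2.2588
  (37 − 29.8443)²/29.8443 = 1.7157
  (23 − 23.0969)²/23.0969 = 0.0004
χ² = 4.1930 + 0.0136 + 3.4915 + 0.6882 + 0.9848 + 3.7590 + 2.2588 + 1.7157 + 0.0004 = 17.105
df = (3−1)(3−1) = 4. Since 17.105 > 9.488, reject the null hypothesis of independence at α = 0.05.

17.105; reject H₀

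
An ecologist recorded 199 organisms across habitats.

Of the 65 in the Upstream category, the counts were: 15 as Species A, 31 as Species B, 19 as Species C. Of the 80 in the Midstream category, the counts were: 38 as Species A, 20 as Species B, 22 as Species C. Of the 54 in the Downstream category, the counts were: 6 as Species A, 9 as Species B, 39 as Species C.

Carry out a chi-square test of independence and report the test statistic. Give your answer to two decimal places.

45.33

Row totals: 65, 80, 54. Column totals: 59, 60, 80. Grand total N = 199.
Expected counts (row total × column total / N):
  Upstream, Species A: 65×59/199 = 19.271
  Upstream, Species B: 65×60/199 = 19.598
  Upstream, Species C: 65×80/199 = 26.131
  Midstream, Species A: 80×59/199 = 23.719
  Midstream, Species B: 80×60/199 = 24.121
  Midstream, Species C: 80×80/199 = 32.161
  Downstream, Species A: 54×59/199 = 16.010
  Downstream, Species B: 54×60/199 = 16.281
  Downstream, Species C: 54×80/199 = 21.709
Contributions (O − E)²/E:
  (15 − 19.271)²/19.271 = 0.9466
  (31 − 19.598)²/19.598 = 6.6336
  (19 − 26.131)²/26.131 = 1.9460
  (38 − 23.719)²/23.719 = 8.5985
  (20 − 24.121)²/24.121 = 0.7041
  (22 − 32.161)²/32.161 = 3.2103
  (6 − 16.010)²/16.010 = 6.2586
  (9 − 16.281)²/16.281 = 3.2561
  (39 − 21.709)²/21.709 = 13.7721
χ² = 0.9466 + 6.6336 + 1.9460 + 8.5985 + 0.7041 + 3.2103 + 6.2586 + 3.2561 + 13.7721 = 45.33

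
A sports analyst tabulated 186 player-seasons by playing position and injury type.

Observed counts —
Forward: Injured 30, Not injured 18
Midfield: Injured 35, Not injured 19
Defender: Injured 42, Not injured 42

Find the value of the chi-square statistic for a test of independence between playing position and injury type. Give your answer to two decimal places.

Row totals: 48, 54, 84. Column totals: 107, 79. Grand total N = 186.
Expected counts (row total × column total / N):
  Forward, Injured: 48×107/186 = 27.613
  Forward, Not injured: 48×79/186 = 20.387
  Midfield, Injured: 54×107/186 = 31.065
  Midfield, Not injured: 54×79/186 = 22.935
  Defender, Injured: 84×107/186 = 48.323
  Defender, Not injured: 84×79/186 = 35.677
Contributions (O − E)²/E:
  (30 − 27.613)²/27.613 = 0.2063
  (18 − 20.387)²/20.387 = 0.2795
  (35 − 31.065)²/31.065 = 0.4984
  (19 − 22.935)²/22.935 = 0.6751
  (42 − 48.323)²/48.323 = 0.8274
  (42 − 35.677)²/35.677 = 1.1206
χ² = 0.2063 + 0.2795 + 0.4984 + 0.6751 + 0.8274 + 1.1206 = 3.61

3.61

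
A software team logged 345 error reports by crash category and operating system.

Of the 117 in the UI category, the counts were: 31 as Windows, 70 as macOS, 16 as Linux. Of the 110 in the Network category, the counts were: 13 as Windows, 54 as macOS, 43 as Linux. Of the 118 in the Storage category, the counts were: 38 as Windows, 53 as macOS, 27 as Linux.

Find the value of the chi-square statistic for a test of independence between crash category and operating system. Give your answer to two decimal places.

28.20

Row totals: 117, 110, 118. Column totals: 82, 177, 86. Grand total N = 345.
Expected counts (row total × column total / N):
  UI, Windows: 117×82/345 = 27.809
  UI, macOS: 117×177/345 = 60.026
  UI, Linux: 117×86/345 = 29.165
  Network, Windows: 110×82/345 = 26.145
  Network, macOS: 110×177/345 = 56.435
  Network, Linux: 110×86/345 = 27.420
  Storage, Windows: 118×82/345 = 28.046
  Storage, macOS: 118×177/345 = 60.539
  Storage, Linux: 118×86/345 = 29.414
Contributions (O − E)²/E:
  (31 − 27.809)²/27.809 = 0.3662
  (70 − 60.026)²/60.026 = 1.6573
  (16 − 29.165)²/29.165 = 5.9426
  (13 − 26.145)²/26.145 = 6.6090
  (54 − 56.435)²/56.435 = 0.1051
  (43 − 27.420)²/27.420 = 8.8525
  (38 − 28.046)²/28.046 = 3.5328
  (53 − 60.539)²/60.539 = 0.9388
  (27 − 29.414)²/29.414 = 0.1981
χ² = 0.3662 + 1.6573 + 5.9426 + 6.6090 + 0.1051 + 8.8525 + 3.5328 + 0.9388 + 0.1981 = 28.20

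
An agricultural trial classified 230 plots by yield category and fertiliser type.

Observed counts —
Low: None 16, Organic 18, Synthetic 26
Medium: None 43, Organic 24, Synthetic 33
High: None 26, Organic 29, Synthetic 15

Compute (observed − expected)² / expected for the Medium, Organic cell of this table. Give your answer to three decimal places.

1.529

Row total (Medium) = 100; column total (Organic) = 71; N = 230.
Expected count E = 100 × 71 / 230 = 30.8696.
Contribution = (O − E)²/E = (24 − 30.8696)² / 30.8696 = 1.529.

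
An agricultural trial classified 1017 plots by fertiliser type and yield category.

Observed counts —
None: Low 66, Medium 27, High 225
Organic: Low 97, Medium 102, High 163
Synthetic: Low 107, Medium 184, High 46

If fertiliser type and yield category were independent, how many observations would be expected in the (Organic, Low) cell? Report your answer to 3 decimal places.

96.106

Row total (Organic) = 362; column total (Low) = 270; grand total N = 1017.
Expected count = (row total × column total) / N = 362 × 270 / 1017 = 96.106.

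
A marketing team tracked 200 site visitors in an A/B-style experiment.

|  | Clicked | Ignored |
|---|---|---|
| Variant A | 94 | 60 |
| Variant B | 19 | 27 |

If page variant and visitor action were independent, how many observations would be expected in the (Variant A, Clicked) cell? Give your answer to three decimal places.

Row total (Variant A) = 154; column total (Clicked) = 113; grand total N = 200.
Expected count = (row total × column total) / N = 154 × 113 / 200 = 87.010.

87.010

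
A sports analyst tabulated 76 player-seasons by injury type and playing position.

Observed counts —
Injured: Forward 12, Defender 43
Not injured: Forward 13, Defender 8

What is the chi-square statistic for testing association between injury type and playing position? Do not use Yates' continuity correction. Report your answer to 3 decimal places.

11.063

Row totals: 55, 21. Column totals: 25, 51. Grand total N = 76.
Expected counts (row total × column total / N):
  Injured, Forward: 55×25/76 = 18.0921
  Injured, Defender: 55×51/76 = 36.9079
  Not injured, Forward: 21×25/76 = 6.9079
  Not injured, Defender: 21×51/76 = 14.0921
Contributions (O − E)²/E:
  (12 − 18.0921)²/18.0921 = 2.0514
  (43 − 36.9079)²/36.9079 = 1.0056
  (13 − 6.9079)²/6.9079 = 5.3726
  (8 − 14.0921)²/14.0921 = 2.6337
χ² = 2.0514 + 1.0056 + 5.3726 + 2.6337 = 11.063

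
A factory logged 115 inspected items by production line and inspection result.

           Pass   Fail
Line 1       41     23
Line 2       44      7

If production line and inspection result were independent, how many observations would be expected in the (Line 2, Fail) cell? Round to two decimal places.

13.30

Row total (Line 2) = 51; column total (Fail) = 30; grand total N = 115.
Expected count = (row total × column total) / N = 51 × 30 / 115 = 13.30.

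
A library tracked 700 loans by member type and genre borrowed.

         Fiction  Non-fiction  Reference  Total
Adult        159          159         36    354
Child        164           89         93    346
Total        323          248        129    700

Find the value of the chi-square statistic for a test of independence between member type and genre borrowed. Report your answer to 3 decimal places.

Grand total N = 700.
Expected counts (row total × column total / N):
  Adult, Fiction: 354×323/700 = 163.3457
  Adult, Non-fiction: 354×248/700 = 125.4171
  Adult, Reference: 354×129/700 = 65.2371
  Child, Fiction: 346×323/700 = 159.6543
  Child, Non-fiction: 346×248/700 = 122.5829
  Child, Reference: 346×129/700 = 63.7629
Contributions (O − E)²/E:
  (159 − 163.3457)²/163.3457 = 0.1156
  (159 − 125.4171)²/125.4171 = 8.9925
  (36 − 65.2371)²/65.2371 = 13.1031
  (164 − 159.6543)²/159.6543 = 0.1183
  (89 − 122.5829)²/122.5829 = 9.2004
  (93 − 63.7629)²/63.7629 = 13.4060
χ² = 0.1156 + 8.9925 + 13.1031 + 0.1183 + 9.2004 + 13.4060 = 44.936

44.936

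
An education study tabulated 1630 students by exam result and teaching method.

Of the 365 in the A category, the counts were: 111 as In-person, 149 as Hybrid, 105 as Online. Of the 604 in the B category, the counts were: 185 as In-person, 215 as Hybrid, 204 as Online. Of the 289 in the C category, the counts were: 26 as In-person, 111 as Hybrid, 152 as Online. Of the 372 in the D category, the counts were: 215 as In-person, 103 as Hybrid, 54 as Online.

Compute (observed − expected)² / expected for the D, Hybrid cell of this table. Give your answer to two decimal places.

Row total (D) = 372; column total (Hybrid) = 578; N = 1630.
Expected count E = 372 × 578 / 1630 = 131.912.
Contribution = (O − E)²/E = (103 − 131.912)² / 131.912 = 6.34.

6.34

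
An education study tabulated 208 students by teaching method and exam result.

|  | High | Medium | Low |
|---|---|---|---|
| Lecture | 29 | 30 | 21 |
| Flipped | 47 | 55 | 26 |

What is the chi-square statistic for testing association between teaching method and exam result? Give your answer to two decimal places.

Row totals: 80, 128. Column totals: 76, 85, 47. Grand total N = 208.
Expected counts (row total × column total / N):
  Lecture, High: 80×76/208 = 29.231
  Lecture, Medium: 80×85/208 = 32.692
  Lecture, Low: 80×47/208 = 18.077
  Flipped, High: 128×76/208 = 46.769
  Flipped, Medium: 128×85/208 = 52.308
  Flipped, Low: 128×47/208 = 28.923
Contributions (O − E)²/E:
  (29 − 29.231)²/29.231 = 0.0018
  (30 − 32.692)²/32.692 = 0.2217
  (21 − 18.077)²/18.077 = 0.4726
  (47 − 46.769)²/46.769 = 0.0011
  (55 − 52.308)²/52.308 = 0.1385
  (26 − 28.923)²/28.923 = 0.2954
χ² = 0.0018 + 0.2217 + 0.4726 + 0.0011 + 0.1385 + 0.2954 = 1.13

1.13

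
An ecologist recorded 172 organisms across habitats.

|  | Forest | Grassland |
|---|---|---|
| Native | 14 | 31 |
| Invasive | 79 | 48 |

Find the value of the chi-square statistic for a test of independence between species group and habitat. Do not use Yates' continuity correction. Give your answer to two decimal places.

Row totals: 45, 127. Column totals: 93, 79. Grand total N = 172.
Expected counts (row total × column total / N):
  Native, Forest: 45×93/172 = 24.3314
  Native, Grassland: 45×79/172 = 20.6686
  Invasive, Forest: 127×93/172 = 68.6686
  Invasive, Grassland: 127×79/172 = 58.3314
Contributions (O − E)²/E:
  (14 − 24.3314)²/24.3314 = 4.3868
  (31 − 20.6686)²/20.6686 = 5.1643
  (79 − 68.6686)²/68.6686 = 1.5544
  (48 − 58.3314)²/58.3314 = 1.8299
χ² = 4.3868 + 5.1643 + 1.5544 + 1.8299 = 12.94

12.94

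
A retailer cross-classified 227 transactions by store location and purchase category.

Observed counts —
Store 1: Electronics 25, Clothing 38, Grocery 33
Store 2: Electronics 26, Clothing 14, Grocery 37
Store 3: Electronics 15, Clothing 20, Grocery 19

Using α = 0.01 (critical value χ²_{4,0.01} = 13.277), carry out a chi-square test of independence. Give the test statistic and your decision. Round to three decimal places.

10.051; fail to reject H₀

Row totals: 96, 77, 54. Column totals: 66, 72, 89. Grand total N = 227.
Expected counts (row total × column total / N):
  Store 1, Electronics: 96×66/227 = 27.9119
  Store 1, Clothing: 96×72/227 = 30.4493
  Store 1, Grocery: 96×89/227 = 37.6388
  Store 2, Electronics: 77×66/227 = 22.3877
  Store 2, Clothing: 77×72/227 = 24.4229
  Store 2, Grocery: 77×89/227 = 30.1894
  Store 3, Electronics: 54×66/227 = 15.7004
  Store 3, Clothing: 54×72/227 = 17.1278
  Store 3, Grocery: 54×89/227 = 21.1718
Contributions (O − E)²/E:
  (25 − 27.9119)²/27.9119 = 0.3038
  (38 − 30.4493)²/30.4493 = 1.8724
  (33 − 37.6388)²/37.6388 = 0.5717
  (26 − 22.3877)²/22.3877 = 0.5829
  (14 − 24.4229)²/24.4229 = 4.4482
  (37 − 30.1894)²/30.1894 = 1.5364
  (15 − 15.7004)²/15.7004 = 0.0312
  (20 − 17.1278)²/17.1278 = 0.4816
  (19 − 21.1718)²/21.1718 = 0.2228
χ² = 0.3038 + 1.8724 + 0.5717 + 0.5829 + 4.4482 + 1.5364 + 0.0312 + 0.4816 + 0.2228 = 10.051
df = (3−1)(3−1) = 4. Since 10.051 < 13.277, fail to reject the null hypothesis of independence at α = 0.01.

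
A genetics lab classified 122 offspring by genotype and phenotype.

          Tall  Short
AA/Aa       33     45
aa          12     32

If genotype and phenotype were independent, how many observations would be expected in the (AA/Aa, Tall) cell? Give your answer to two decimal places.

Row total (AA/Aa) = 78; column total (Tall) = 45; grand total N = 122.
Expected count = (row total × column total) / N = 78 × 45 / 122 = 28.77.

28.77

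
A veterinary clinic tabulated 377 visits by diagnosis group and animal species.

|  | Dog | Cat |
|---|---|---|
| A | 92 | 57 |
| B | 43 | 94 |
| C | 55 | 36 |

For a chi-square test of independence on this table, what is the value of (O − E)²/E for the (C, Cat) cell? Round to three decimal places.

Row total (C) = 91; column total (Cat) = 187; N = 377.
Expected count E = 91 × 187 / 377 = 45.1379.
Contribution = (O − E)²/E = (36 − 45.1379)² / 45.1379 = 1.850.

1.850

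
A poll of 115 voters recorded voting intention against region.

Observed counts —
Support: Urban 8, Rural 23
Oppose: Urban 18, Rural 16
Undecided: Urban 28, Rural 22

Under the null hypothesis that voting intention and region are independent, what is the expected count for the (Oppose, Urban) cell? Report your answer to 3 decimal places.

Row total (Oppose) = 34; column total (Urban) = 54; grand total N = 115.
Expected count = (row total × column total) / N = 34 × 54 / 115 = 15.965.

15.965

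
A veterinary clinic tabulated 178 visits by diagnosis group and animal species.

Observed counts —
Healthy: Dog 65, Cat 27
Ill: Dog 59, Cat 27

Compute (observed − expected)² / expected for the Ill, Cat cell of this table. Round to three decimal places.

Row total (Ill) = 86; column total (Cat) = 54; N = 178.
Expected count E = 86 × 54 / 178 = 26.0899.
Contribution = (O − E)²/E = (27 − 26.0899)² / 26.0899 = 0.032.

0.032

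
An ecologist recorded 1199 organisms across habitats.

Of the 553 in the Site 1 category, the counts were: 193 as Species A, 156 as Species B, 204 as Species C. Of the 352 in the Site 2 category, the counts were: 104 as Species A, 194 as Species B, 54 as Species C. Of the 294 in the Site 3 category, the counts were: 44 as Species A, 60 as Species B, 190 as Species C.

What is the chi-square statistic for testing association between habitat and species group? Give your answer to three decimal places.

Row totals: 553, 352, 294. Column totals: 341, 410, 448. Grand total N = 1199.
Expected counts (row total × column total / N):
  Site 1, Species A: 553×341/1199 = 157.2752
  Site 1, Species B: 553×410/1199 = 189.0992
  Site 1, Species C: 553×448/1199 = 206.6255
  Site 2, Species A: 352×341/1199 = 100.1101
  Site 2, Species B: 352×410/1199 = 120.3670
  Site 2, Species C: 352×448/1199 = 131.5229
  Site 3, Species A: 294×341/1199 = 83.6147
  Site 3, Species B: 294×410/1199 = 100.5338
  Site 3, Species C: 294×448/1199 = 109.8515
Contributions (O − E)²/E:
  (193 − 157.2752)²/157.2752 = 8.1148
  (156 − 189.0992)²/189.0992 = 5.7936
  (204 − 206.6255)²/206.6255 = 0.0334
  (104 − 100.1101)²/100.1101 = 0.1511
  (194 − 120.3670)²/120.3670 = 45.0441
  (54 − 131.5229)²/131.5229 = 45.6939
  (44 − 83.6147)²/83.6147 = 18.7685
  (60 − 100.5338)²/100.5338 = 16.3427
  (190 − 109.8515)²/109.8515 = 58.4770
χ² = 8.1148 + 5.7936 + 0.0334 + 0.1511 + 45.0441 + 45.6939 + 18.7685 + 16.3427 + 58.4770 = 198.419

198.419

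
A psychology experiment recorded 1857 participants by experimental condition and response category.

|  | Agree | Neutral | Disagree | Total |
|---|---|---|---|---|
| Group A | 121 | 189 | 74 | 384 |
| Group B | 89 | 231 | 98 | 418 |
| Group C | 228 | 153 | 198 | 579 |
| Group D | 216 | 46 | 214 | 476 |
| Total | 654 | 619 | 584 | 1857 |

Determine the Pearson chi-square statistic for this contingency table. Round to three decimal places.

274.621

Grand total N = 1857.
Expected counts (row total × column total / N):
  Group A, Agree: 384×654/1857 = 135.2375
  Group A, Neutral: 384×619/1857 = 128.0000
  Group A, Disagree: 384×584/1857 = 120.7625
  Group B, Agree: 418×654/1857 = 147.2116
  Group B, Neutral: 418×619/1857 = 139.3333
  Group B, Disagree: 418×584/1857 = 131.4550
  Group C, Agree: 579×654/1857 = 203.9128
  Group C, Neutral: 579×619/1857 = 193.0000
  Group C, Disagree: 579×584/1857 = 182.0872
  Group D, Agree: 476×654/1857 = 167.6381
  Group D, Neutral: 476×619/1857 = 158.6667
  Group D, Disagree: 476×584/1857 = 149.6952
Contributions (O − E)²/E:
  (121 − 135.2375)²/135.2375 = 1.4989
  (189 − 128.0000)²/128.0000 = 29.0703
  (74 − 120.7625)²/120.7625 = 18.1077
  (89 − 147.2116)²/147.2116 = 23.0185
  (231 − 139.3333)²/139.3333 = 60.3071
  (98 − 131.4550)²/131.4550 = 8.5142
  (228 − 203.9128)²/203.9128 = 2.8453
  (153 − 193.0000)²/193.0000 = 8.2902
  (198 − 182.0872)²/182.0872 = 1.3906
  (216 − 167.6381)²/167.6381 = 13.9519
  (46 − 158.6667)²/158.6667 = 80.0028
  (214 − 149.6952)²/149.6952 = 27.6235
χ² = 1.4989 + 29.0703 + 18.1077 + 23.0185 + 60.3071 + 8.5142 + 2.8453 + 8.2902 + 1.3906 + 13.9519 + 80.0028 + 27.6235 = 274.621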